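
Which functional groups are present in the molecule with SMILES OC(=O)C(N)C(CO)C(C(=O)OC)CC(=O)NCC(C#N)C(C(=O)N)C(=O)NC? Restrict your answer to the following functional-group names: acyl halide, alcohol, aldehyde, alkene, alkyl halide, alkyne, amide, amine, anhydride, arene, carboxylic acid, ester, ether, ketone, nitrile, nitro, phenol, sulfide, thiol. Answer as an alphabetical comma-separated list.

Taking each segment in turn:
  HOOC: –COOH: carbonyl C bonded to –OH and C → carboxylic acid (the –OH is not a separate alcohol).
  CH(NH2): –NH2 on an sp³ carbon with no adjacent C=O → amine.
  CH(CH2OH): pendant –CH2OH on an sp³ backbone C → alcohol.
  CH(COOCH3): pendant –COOCH3: carbonyl C bonded to C and –OCH3 → ester.
  CH2CONHCH2: –C(=O)–N– linkage → amide (the N is not an amine).
  CH(CN): pendant –C≡N: nitrile.
  CH(CONH2): pendant –CONH2: carbonyl C bonded to C and N → amide.
  CONHCH3: –C(=O)NHCH3: carbonyl C bonded to C and to N → amide (the N is not an amine).

alcohol, amide, amine, carboxylic acid, ester, nitrile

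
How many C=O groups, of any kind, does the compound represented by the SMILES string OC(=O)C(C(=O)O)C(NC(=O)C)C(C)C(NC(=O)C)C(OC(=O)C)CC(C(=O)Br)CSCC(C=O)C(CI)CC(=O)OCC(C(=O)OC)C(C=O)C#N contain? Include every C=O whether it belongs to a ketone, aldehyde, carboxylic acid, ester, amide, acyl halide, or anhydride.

HOOC: carboxylic acid, 1 C=O (running total 1).
CH(COOH): carboxylic acid, 1 C=O (running total 2).
CH(NHCOCH3): amide, 1 C=O (running total 3).
CH(NHCOCH3): amide, 1 C=O (running total 4).
CH(OCOCH3): ester, 1 C=O (running total 5).
CH(COBr): acyl halide, 1 C=O (running total 6).
CH(CHO): aldehyde, 1 C=O (running total 7).
CH2COOCH2: ester, 1 C=O (running total 8).
CH(COOCH3): ester, 1 C=O (running total 9).
CH(CHO): aldehyde, 1 C=O (running total 10).

10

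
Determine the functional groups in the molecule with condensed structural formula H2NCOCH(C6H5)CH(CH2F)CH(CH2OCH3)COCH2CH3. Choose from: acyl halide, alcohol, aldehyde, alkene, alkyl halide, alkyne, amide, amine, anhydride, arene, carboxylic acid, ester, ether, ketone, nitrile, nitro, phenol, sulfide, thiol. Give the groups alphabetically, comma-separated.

Working along the chain:
  H2NCO: –C(=O)NH2: carbonyl C bonded to C and to N → amide (the N is not a separate amine).
  CH(C6H5): pendant –C6H5: benzene ring → arene.
  CH(CH2F): pendant –CH2X: halogen on sp³ carbon → alkyl halide.
  CH(CH2OCH3): pendant –CH2OCH3: C–O–C linkage → ether.
  CO: –C(=O)– with carbon on both sides → ketone.

alkyl halide, amide, arene, ether, ketone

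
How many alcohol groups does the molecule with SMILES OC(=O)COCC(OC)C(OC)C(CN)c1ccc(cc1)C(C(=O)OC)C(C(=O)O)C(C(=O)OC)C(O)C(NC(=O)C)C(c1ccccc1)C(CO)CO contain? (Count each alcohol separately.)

–COOH: carbonyl C bonded to –OH and C → carboxylic acid (the –OH is not a separate alcohol).
C–O–C with sp³ carbons on both sides and no adjacent C=O → ether.
pendant –OCH3: C–O–C with sp³ C, no adjacent C=O → ether.
pendant –OCH3: C–O–C with sp³ C, no adjacent C=O → ether.
pendant –CH2NH2: N on sp³ C, no adjacent C=O → amine.
para-disubstituted benzene ring → arene.
pendant –COOCH3: carbonyl C bonded to C and –OCH3 → ester.
pendant –COOH: carbonyl C bonded to C and –OH → carboxylic acid.
pendant –COOCH3: carbonyl C bonded to C and –OCH3 → ester.
–OH on an sp³ carbon → alcohol (secondary).
pendant –NHC(=O)CH3: N bonded to a carbonyl → amide (not amine).
pendant –C6H5: benzene ring → arene.
pendant –CH2OH on an sp³ backbone C → alcohol.
–OH on an sp³ carbon → alcohol.
Alcohol appears at: CH(OH), CH(CH2OH), CH2OH → 3.

3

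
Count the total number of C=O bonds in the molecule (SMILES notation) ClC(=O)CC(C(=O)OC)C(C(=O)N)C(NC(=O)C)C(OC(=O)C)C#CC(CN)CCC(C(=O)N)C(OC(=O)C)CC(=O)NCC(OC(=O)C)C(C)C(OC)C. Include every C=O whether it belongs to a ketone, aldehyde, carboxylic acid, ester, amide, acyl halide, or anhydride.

9

ClCO: acyl halide, 1 C=O (running total 1).
CH(COOCH3): ester, 1 C=O (running total 2).
CH(CONH2): amide, 1 C=O (running total 3).
CH(NHCOCH3): amide, 1 C=O (running total 4).
CH(OCOCH3): ester, 1 C=O (running total 5).
CH(CONH2): amide, 1 C=O (running total 6).
CH(OCOCH3): ester, 1 C=O (running total 7).
CH2CONHCH2: amide, 1 C=O (running total 8).
CH(OCOCH3): ester, 1 C=O (running total 9).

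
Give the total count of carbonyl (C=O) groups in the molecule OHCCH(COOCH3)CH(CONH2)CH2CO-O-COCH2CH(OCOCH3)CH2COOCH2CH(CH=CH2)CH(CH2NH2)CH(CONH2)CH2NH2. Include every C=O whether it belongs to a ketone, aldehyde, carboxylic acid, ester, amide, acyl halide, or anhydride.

OHC: aldehyde, 1 C=O (running total 1).
CH(COOCH3): ester, 1 C=O (running total 2).
CH(CONH2): amide, 1 C=O (running total 3).
CH2CO-O-COCH2: anhydride, 2 C=O (running total 5).
CH(OCOCH3): ester, 1 C=O (running total 6).
CH2COOCH2: ester, 1 C=O (running total 7).
CH(CONH2): amide, 1 C=O (running total 8).

8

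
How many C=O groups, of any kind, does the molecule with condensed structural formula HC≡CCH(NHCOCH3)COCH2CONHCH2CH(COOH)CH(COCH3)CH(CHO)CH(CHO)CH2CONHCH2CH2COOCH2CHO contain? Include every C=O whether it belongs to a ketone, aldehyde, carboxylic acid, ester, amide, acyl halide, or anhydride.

10

CH(NHCOCH3): amide, 1 C=O (running total 1).
CO: ketone, 1 C=O (running total 2).
CH2CONHCH2: amide, 1 C=O (running total 3).
CH(COOH): carboxylic acid, 1 C=O (running total 4).
CH(COCH3): ketone, 1 C=O (running total 5).
CH(CHO): aldehyde, 1 C=O (running total 6).
CH(CHO): aldehyde, 1 C=O (running total 7).
CH2CONHCH2: amide, 1 C=O (running total 8).
CH2COOCH2: ester, 1 C=O (running total 9).
CHO: aldehyde, 1 C=O (running total 10).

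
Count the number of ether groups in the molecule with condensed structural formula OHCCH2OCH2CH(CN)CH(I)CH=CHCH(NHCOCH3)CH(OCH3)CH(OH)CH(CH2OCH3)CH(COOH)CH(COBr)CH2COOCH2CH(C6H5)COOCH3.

terminal –CHO: carbonyl C bonded to H and C → aldehyde.
C–O–C with sp³ carbons on both sides and no adjacent C=O → ether.
pendant –C≡N: nitrile.
halogen on an sp³ carbon → alkyl halide.
C=C double bond → alkene.
pendant –NHC(=O)CH3: N bonded to a carbonyl → amide (not amine).
pendant –OCH3: C–O–C with sp³ C, no adjacent C=O → ether.
–OH on an sp³ carbon → alcohol (secondary).
pendant –CH2OCH3: C–O–C linkage → ether.
pendant –COOH: carbonyl C bonded to C and –OH → carboxylic acid.
pendant –C(=O)X: carbonyl C bonded to C and halogen → acyl halide.
–C(=O)–O–C with C on the carbonyl side → ester.
pendant –C6H5: benzene ring → arene.
–C(=O)OCH3: carbonyl C bonded to C and to –OCH3 → ester (not ketone + ether).
Ether appears at: CH2OCH2, CH(OCH3), CH(CH2OCH3) → 3.

3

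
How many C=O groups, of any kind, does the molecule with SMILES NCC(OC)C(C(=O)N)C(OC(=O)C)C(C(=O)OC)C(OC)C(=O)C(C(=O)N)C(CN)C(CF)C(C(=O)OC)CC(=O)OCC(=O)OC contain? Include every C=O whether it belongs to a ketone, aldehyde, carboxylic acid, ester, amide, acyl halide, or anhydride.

8

CH(CONH2): amide, 1 C=O (running total 1).
CH(OCOCH3): ester, 1 C=O (running total 2).
CH(COOCH3): ester, 1 C=O (running total 3).
CO: ketone, 1 C=O (running total 4).
CH(CONH2): amide, 1 C=O (running total 5).
CH(COOCH3): ester, 1 C=O (running total 6).
CH2COOCH2: ester, 1 C=O (running total 7).
COOCH3: ester, 1 C=O (running total 8).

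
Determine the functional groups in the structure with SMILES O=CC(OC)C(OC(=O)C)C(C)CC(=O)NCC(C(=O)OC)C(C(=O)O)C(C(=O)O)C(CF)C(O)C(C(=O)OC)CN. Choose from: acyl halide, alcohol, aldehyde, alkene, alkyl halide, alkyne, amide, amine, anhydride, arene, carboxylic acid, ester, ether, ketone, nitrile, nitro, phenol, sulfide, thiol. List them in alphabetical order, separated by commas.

Reading the structure from left to right:
  OHC: terminal –CHO: carbonyl C bonded to H and C → aldehyde.
  CH(OCH3): pendant –OCH3: C–O–C with sp³ C, no adjacent C=O → ether.
  CH(OCOCH3): pendant –OC(=O)CH3: an acyloxy group → ester.
  CH2CONHCH2: –C(=O)–N– linkage → amide (the N is not an amine).
  CH(COOCH3): pendant –COOCH3: carbonyl C bonded to C and –OCH3 → ester.
  CH(COOH): pendant –COOH: carbonyl C bonded to C and –OH → carboxylic acid.
  CH(COOH): pendant –COOH: carbonyl C bonded to C and –OH → carboxylic acid.
  CH(CH2F): pendant –CH2X: halogen on sp³ carbon → alkyl halide.
  CH(OH): –OH on an sp³ carbon → alcohol (secondary).
  CH(COOCH3): pendant –COOCH3: carbonyl C bonded to C and –OCH3 → ester.
  CH2NH2: –NH2 on an sp³ carbon with no adjacent C=O → amine.

alcohol, aldehyde, alkyl halide, amide, amine, carboxylic acid, ester, ether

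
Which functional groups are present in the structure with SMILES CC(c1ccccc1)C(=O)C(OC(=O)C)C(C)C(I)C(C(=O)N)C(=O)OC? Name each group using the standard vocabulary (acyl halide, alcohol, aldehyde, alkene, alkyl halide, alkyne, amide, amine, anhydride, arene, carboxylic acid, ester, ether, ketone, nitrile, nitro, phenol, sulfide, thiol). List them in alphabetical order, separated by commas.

alkyl halide, amide, arene, ester, ketone

pendant –C6H5: benzene ring → arene.
–C(=O)– with carbon on both sides → ketone.
pendant –OC(=O)CH3: an acyloxy group → ester.
halogen on an sp³ carbon → alkyl halide.
pendant –CONH2: carbonyl C bonded to C and N → amide.
–C(=O)OCH3: carbonyl C bonded to C and to –OCH3 → ester (not ketone + ether).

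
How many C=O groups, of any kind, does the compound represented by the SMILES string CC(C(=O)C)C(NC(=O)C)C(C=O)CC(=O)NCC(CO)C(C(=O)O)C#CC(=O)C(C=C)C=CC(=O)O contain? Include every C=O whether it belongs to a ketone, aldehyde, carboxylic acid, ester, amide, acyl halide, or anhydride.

7

CH(COCH3): ketone, 1 C=O (running total 1).
CH(NHCOCH3): amide, 1 C=O (running total 2).
CH(CHO): aldehyde, 1 C=O (running total 3).
CH2CONHCH2: amide, 1 C=O (running total 4).
CH(COOH): carboxylic acid, 1 C=O (running total 5).
CO: ketone, 1 C=O (running total 6).
COOH: carboxylic acid, 1 C=O (running total 7).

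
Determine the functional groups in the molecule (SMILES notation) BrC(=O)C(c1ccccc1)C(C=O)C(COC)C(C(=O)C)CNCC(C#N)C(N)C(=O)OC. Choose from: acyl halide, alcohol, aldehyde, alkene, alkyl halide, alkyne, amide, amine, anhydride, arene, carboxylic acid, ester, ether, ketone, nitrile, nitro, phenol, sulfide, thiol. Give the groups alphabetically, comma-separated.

Reading the structure from left to right:
  BrCO: –C(=O)Br: carbonyl C bonded to C and to a halogen → acyl halide (not alkyl halide).
  CH(C6H5): pendant –C6H5: benzene ring → arene.
  CH(CHO): pendant –CHO: carbonyl C bonded to C and H → aldehyde.
  CH(CH2OCH3): pendant –CH2OCH3: C–O–C linkage → ether.
  CH(COCH3): pendant –COCH3: carbonyl C bonded to two carbons → ketone.
  CH2NHCH2: C–N–C with sp³ carbons and no adjacent C=O → amine (secondary).
  CH(CN): pendant –C≡N: nitrile.
  CH(NH2): –NH2 on an sp³ carbon with no adjacent C=O → amine.
  COOCH3: –C(=O)OCH3: carbonyl C bonded to C and to –OCH3 → ester (not ketone + ether).

acyl halide, aldehyde, amine, arene, ester, ether, ketone, nitrile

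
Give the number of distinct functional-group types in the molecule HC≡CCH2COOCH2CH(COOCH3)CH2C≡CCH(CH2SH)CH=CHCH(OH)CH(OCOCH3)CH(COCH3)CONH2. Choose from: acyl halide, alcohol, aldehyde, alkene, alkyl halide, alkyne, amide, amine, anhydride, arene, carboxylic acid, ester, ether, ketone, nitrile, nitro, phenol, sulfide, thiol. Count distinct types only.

7

Reading the structure from left to right:
  HC≡C: C≡C triple bond → alkyne.
  CH2COOCH2: –C(=O)–O–C with C on the carbonyl side → ester.
  CH(COOCH3): pendant –COOCH3: carbonyl C bonded to C and –OCH3 → ester.
  C≡C: C≡C triple bond → alkyne.
  CH(CH2SH): pendant –CH2SH → thiol.
  CH=CH: C=C double bond → alkene.
  CH(OH): –OH on an sp³ carbon → alcohol (secondary).
  CH(OCOCH3): pendant –OC(=O)CH3: an acyloxy group → ester.
  CH(COCH3): pendant –COCH3: carbonyl C bonded to two carbons → ketone.
  CONH2: –C(=O)NH2: carbonyl C bonded to C and to N → amide (the N is not a separate amine).
Distinct types present: alcohol, alkene, alkyne, amide, ester, ketone, thiol.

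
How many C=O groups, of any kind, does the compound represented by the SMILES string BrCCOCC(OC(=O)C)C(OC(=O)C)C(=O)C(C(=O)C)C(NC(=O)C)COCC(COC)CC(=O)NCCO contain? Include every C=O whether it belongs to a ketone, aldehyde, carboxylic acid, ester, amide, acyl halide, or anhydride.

6

CH(OCOCH3): ester, 1 C=O (running total 1).
CH(OCOCH3): ester, 1 C=O (running total 2).
CO: ketone, 1 C=O (running total 3).
CH(COCH3): ketone, 1 C=O (running total 4).
CH(NHCOCH3): amide, 1 C=O (running total 5).
CH2CONHCH2: amide, 1 C=O (running total 6).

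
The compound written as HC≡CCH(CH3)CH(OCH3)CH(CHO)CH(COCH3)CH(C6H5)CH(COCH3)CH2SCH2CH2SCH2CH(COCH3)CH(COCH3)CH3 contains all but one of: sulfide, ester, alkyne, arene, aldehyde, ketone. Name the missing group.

alkyne: present (HC≡C — C≡C triple bond → alkyne).
aldehyde: present (CH(CHO) — pendant –CHO: carbonyl C bonded to C and H → aldehyde).
arene: present (CH(C6H5) — pendant –C6H5: benzene ring → arene).
ketone: present (CH(COCH3) — pendant –COCH3: carbonyl C bonded to two carbons → ketone).
sulfide: present (CH2SCH2 — C–S–C linkage → sulfide (thioether)).
ester: no segment matches this pattern.

ester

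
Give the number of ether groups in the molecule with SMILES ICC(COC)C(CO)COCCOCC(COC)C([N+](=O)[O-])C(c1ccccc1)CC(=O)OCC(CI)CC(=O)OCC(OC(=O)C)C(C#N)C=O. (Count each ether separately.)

4

Working along the chain:
  ICH2: halogen on an sp³ carbon → alkyl halide.
  CH(CH2OCH3): pendant –CH2OCH3: C–O–C linkage → ether.
  CH(CH2OH): pendant –CH2OH on an sp³ backbone C → alcohol.
  CH2OCH2: C–O–C with sp³ carbons on both sides and no adjacent C=O → ether.
  CH2OCH2: C–O–C with sp³ carbons on both sides and no adjacent C=O → ether.
  CH(CH2OCH3): pendant –CH2OCH3: C–O–C linkage → ether.
  CH(NO2): –NO2 on an sp³ carbon → nitro (the N=O is not a carbonyl).
  CH(C6H5): pendant –C6H5: benzene ring → arene.
  CH2COOCH2: –C(=O)–O–C with C on the carbonyl side → ester.
  CH(CH2I): pendant –CH2X: halogen on sp³ carbon → alkyl halide.
  CH2COOCH2: –C(=O)–O–C with C on the carbonyl side → ester.
  CH(OCOCH3): pendant –OC(=O)CH3: an acyloxy group → ester.
  CH(CN): pendant –C≡N: nitrile.
  CHO: terminal –CHO: carbonyl C bonded to H and C → aldehyde.
Ether appears at: CH(CH2OCH3), CH2OCH2, CH2OCH2, CH(CH2OCH3) → 4.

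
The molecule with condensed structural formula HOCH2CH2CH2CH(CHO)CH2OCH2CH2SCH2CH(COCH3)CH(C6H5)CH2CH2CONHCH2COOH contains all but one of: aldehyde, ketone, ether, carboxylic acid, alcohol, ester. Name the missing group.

ester

alcohol: present (HOCH2 — HO– on an sp³ carbon → alcohol).
ketone: present (CH(COCH3) — pendant –COCH3: carbonyl C bonded to two carbons → ketone).
aldehyde: present (CH(CHO) — pendant –CHO: carbonyl C bonded to C and H → aldehyde).
carboxylic acid: present (COOH — –COOH: carbonyl C bonded to –OH and C → carboxylic acid (the –OH is not a separate alcohol)).
ether: present (CH2OCH2 — C–O–C with sp³ carbons on both sides and no adjacent C=O → ether).
ester: no segment matches this pattern.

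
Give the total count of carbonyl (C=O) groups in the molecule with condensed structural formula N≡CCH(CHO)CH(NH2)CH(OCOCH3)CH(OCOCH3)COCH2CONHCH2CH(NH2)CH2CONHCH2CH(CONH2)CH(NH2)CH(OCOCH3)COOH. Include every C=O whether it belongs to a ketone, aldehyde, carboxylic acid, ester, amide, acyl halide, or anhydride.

9

CH(CHO): aldehyde, 1 C=O (running total 1).
CH(OCOCH3): ester, 1 C=O (running total 2).
CH(OCOCH3): ester, 1 C=O (running total 3).
CO: ketone, 1 C=O (running total 4).
CH2CONHCH2: amide, 1 C=O (running total 5).
CH2CONHCH2: amide, 1 C=O (running total 6).
CH(CONH2): amide, 1 C=O (running total 7).
CH(OCOCH3): ester, 1 C=O (running total 8).
COOH: carboxylic acid, 1 C=O (running total 9).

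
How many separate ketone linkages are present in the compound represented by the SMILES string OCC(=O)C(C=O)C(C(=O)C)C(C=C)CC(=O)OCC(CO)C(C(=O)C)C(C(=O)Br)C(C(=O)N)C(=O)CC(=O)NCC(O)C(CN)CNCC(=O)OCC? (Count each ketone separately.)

Taking each segment in turn:
  HOCH2: HO– on an sp³ carbon → alcohol.
  CO: –C(=O)– with carbon on both sides → ketone.
  CH(CHO): pendant –CHO: carbonyl C bonded to C and H → aldehyde.
  CH(COCH3): pendant –COCH3: carbonyl C bonded to two carbons → ketone.
  CH(CH=CH2): pendant –CH=CH2: C=C double bond → alkene.
  CH2COOCH2: –C(=O)–O–C with C on the carbonyl side → ester.
  CH(CH2OH): pendant –CH2OH on an sp³ backbone C → alcohol.
  CH(COCH3): pendant –COCH3: carbonyl C bonded to two carbons → ketone.
  CH(COBr): pendant –C(=O)X: carbonyl C bonded to C and halogen → acyl halide.
  CH(CONH2): pendant –CONH2: carbonyl C bonded to C and N → amide.
  CO: –C(=O)– with carbon on both sides → ketone.
  CH2CONHCH2: –C(=O)–N– linkage → amide (the N is not an amine).
  CH(OH): –OH on an sp³ carbon → alcohol (secondary).
  CH(CH2NH2): pendant –CH2NH2: N on sp³ C, no adjacent C=O → amine.
  CH2NHCH2: C–N–C with sp³ carbons and no adjacent C=O → amine (secondary).
  COOCH2CH3: –C(=O)OCH2CH3: carbonyl C bonded to C and to –OEt → ester.
Ketone appears at: CO, CH(COCH3), CH(COCH3), CO → 4.

4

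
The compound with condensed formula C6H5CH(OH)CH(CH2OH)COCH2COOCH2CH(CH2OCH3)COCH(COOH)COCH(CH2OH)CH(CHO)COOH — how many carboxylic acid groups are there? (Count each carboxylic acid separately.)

C6H5– phenyl ring → arene.
–OH on an sp³ carbon → alcohol (secondary).
pendant –CH2OH on an sp³ backbone C → alcohol.
–C(=O)– with carbon on both sides → ketone.
–C(=O)–O–C with C on the carbonyl side → ester.
pendant –CH2OCH3: C–O–C linkage → ether.
–C(=O)– with carbon on both sides → ketone.
pendant –COOH: carbonyl C bonded to C and –OH → carboxylic acid.
–C(=O)– with carbon on both sides → ketone.
pendant –CH2OH on an sp³ backbone C → alcohol.
pendant –CHO: carbonyl C bonded to C and H → aldehyde.
–COOH: carbonyl C bonded to –OH and C → carboxylic acid (the –OH is not a separate alcohol).
Carboxylic acid appears at: CH(COOH), COOH → 2.

2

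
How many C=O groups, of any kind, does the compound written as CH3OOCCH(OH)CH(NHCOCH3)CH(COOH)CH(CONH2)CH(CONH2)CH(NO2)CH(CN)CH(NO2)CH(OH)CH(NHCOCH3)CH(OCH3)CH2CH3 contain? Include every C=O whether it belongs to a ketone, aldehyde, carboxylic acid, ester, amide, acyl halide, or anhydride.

CH3OOC: ester, 1 C=O (running total 1).
CH(NHCOCH3): amide, 1 C=O (running total 2).
CH(COOH): carboxylic acid, 1 C=O (running total 3).
CH(CONH2): amide, 1 C=O (running total 4).
CH(CONH2): amide, 1 C=O (running total 5).
CH(NHCOCH3): amide, 1 C=O (running total 6).

6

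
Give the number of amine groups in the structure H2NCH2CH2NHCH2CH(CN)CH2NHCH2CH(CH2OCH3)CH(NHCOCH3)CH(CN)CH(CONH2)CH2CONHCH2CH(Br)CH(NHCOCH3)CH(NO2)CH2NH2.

–NH2 on an sp³ carbon with no adjacent C=O → amine.
C–N–C with sp³ carbons and no adjacent C=O → amine (secondary).
pendant –C≡N: nitrile.
C–N–C with sp³ carbons and no adjacent C=O → amine (secondary).
pendant –CH2OCH3: C–O–C linkage → ether.
pendant –NHC(=O)CH3: N bonded to a carbonyl → amide (not amine).
pendant –C≡N: nitrile.
pendant –CONH2: carbonyl C bonded to C and N → amide.
–C(=O)–N– linkage → amide (the N is not an amine).
halogen on an sp³ carbon → alkyl halide.
pendant –NHC(=O)CH3: N bonded to a carbonyl → amide (not amine).
–NO2 on an sp³ carbon → nitro (the N=O is not a carbonyl).
–NH2 on an sp³ carbon with no adjacent C=O → amine.
Amine appears at: H2NCH2, CH2NHCH2, CH2NHCH2, CH2NH2 → 4.

4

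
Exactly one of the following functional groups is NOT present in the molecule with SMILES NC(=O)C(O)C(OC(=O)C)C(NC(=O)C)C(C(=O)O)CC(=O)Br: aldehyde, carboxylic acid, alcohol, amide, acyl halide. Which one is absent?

carboxylic acid: present (CH(COOH) — pendant –COOH: carbonyl C bonded to C and –OH → carboxylic acid).
alcohol: present (CH(OH) — –OH on an sp³ carbon → alcohol (secondary)).
amide: present (H2NCO — –C(=O)NH2: carbonyl C bonded to C and to N → amide (the N is not a separate amine)).
acyl halide: present (COBr — –C(=O)Br: carbonyl C bonded to C and to a halogen → acyl halide (not alkyl halide)).
aldehyde: absent. In CH(COOH), the carbonyl carbon bears –OH, not –H, so it is a carboxylic acid.

aldehyde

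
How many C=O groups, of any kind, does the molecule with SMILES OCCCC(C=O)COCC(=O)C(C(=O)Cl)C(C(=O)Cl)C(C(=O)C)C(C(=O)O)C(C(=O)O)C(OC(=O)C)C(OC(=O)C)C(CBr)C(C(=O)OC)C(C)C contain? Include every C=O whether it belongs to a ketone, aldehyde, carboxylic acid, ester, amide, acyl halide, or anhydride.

CH(CHO): aldehyde, 1 C=O (running total 1).
CO: ketone, 1 C=O (running total 2).
CH(COCl): acyl halide, 1 C=O (running total 3).
CH(COCl): acyl halide, 1 C=O (running total 4).
CH(COCH3): ketone, 1 C=O (running total 5).
CH(COOH): carboxylic acid, 1 C=O (running total 6).
CH(COOH): carboxylic acid, 1 C=O (running total 7).
CH(OCOCH3): ester, 1 C=O (running total 8).
CH(OCOCH3): ester, 1 C=O (running total 9).
CH(COOCH3): ester, 1 C=O (running total 10).

10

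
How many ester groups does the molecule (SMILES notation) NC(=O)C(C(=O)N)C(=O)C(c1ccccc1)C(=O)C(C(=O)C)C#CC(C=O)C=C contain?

–C(=O)NH2: carbonyl C bonded to C and to N → amide (the N is not a separate amine).
pendant –CONH2: carbonyl C bonded to C and N → amide.
–C(=O)– with carbon on both sides → ketone.
pendant –C6H5: benzene ring → arene.
–C(=O)– with carbon on both sides → ketone.
pendant –COCH3: carbonyl C bonded to two carbons → ketone.
C≡C triple bond → alkyne.
pendant –CHO: carbonyl C bonded to C and H → aldehyde.
C=C double bond → alkene.
No segment is a ester: CO is ketone, not ester; CO is ketone, not ester; CH(COCH3) is ketone, not ester. → 0.

0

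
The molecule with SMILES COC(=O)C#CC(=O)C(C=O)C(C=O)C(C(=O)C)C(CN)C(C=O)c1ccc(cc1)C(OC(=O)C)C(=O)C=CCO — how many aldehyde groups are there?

3

Working along the chain:
  CH3OOC: CH3O–C(=O)–: carbonyl C bonded to C and to –OCH3 → ester (not ketone + ether).
  C≡C: C≡C triple bond → alkyne.
  CO: –C(=O)– with carbon on both sides → ketone.
  CH(CHO): pendant –CHO: carbonyl C bonded to C and H → aldehyde.
  CH(CHO): pendant –CHO: carbonyl C bonded to C and H → aldehyde.
  CH(COCH3): pendant –COCH3: carbonyl C bonded to two carbons → ketone.
  CH(CH2NH2): pendant –CH2NH2: N on sp³ C, no adjacent C=O → amine.
  CH(CHO): pendant –CHO: carbonyl C bonded to C and H → aldehyde.
  C6H4: para-disubstituted benzene ring → arene.
  CH(OCOCH3): pendant –OC(=O)CH3: an acyloxy group → ester.
  CO: –C(=O)– with carbon on both sides → ketone.
  CH=CH: C=C double bond → alkene.
  CH2OH: –OH on an sp³ carbon → alcohol.
Aldehyde appears at: CH(CHO), CH(CHO), CH(CHO) → 3.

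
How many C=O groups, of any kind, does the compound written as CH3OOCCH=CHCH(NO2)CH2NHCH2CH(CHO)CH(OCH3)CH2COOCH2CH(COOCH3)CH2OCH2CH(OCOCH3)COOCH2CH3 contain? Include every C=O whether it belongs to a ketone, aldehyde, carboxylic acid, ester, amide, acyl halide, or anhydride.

6

CH3OOC: ester, 1 C=O (running total 1).
CH(CHO): aldehyde, 1 C=O (running total 2).
CH2COOCH2: ester, 1 C=O (running total 3).
CH(COOCH3): ester, 1 C=O (running total 4).
CH(OCOCH3): ester, 1 C=O (running total 5).
COOCH2CH3: ester, 1 C=O (running total 6).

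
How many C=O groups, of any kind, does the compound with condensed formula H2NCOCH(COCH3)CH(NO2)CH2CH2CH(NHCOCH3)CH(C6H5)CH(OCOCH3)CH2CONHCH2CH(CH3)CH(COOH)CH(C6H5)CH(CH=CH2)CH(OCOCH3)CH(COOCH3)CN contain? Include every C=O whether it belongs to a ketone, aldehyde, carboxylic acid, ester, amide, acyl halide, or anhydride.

8

H2NCO: amide, 1 C=O (running total 1).
CH(COCH3): ketone, 1 C=O (running total 2).
CH(NHCOCH3): amide, 1 C=O (running total 3).
CH(OCOCH3): ester, 1 C=O (running total 4).
CH2CONHCH2: amide, 1 C=O (running total 5).
CH(COOH): carboxylic acid, 1 C=O (running total 6).
CH(OCOCH3): ester, 1 C=O (running total 7).
CH(COOCH3): ester, 1 C=O (running total 8).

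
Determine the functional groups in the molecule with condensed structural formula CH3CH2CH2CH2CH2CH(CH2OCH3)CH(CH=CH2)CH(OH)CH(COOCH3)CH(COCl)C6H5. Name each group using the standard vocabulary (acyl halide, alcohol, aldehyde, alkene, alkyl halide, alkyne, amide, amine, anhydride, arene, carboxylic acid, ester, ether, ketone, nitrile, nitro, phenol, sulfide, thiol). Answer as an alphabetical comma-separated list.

Reading the structure from left to right:
  CH(CH2OCH3): pendant –CH2OCH3: C–O–C linkage → ether.
  CH(CH=CH2): pendant –CH=CH2: C=C double bond → alkene.
  CH(OH): –OH on an sp³ carbon → alcohol (secondary).
  CH(COOCH3): pendant –COOCH3: carbonyl C bonded to C and –OCH3 → ester.
  CH(COCl): pendant –C(=O)X: carbonyl C bonded to C and halogen → acyl halide.
  C6H5: –C6H5 phenyl ring → arene.

acyl halide, alcohol, alkene, arene, ester, ether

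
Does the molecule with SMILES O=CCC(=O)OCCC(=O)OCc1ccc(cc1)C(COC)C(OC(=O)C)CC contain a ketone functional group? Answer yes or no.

no

Taking each segment in turn:
  OHC: terminal –CHO: carbonyl C bonded to H and C → aldehyde.
  CH2COOCH2: –C(=O)–O–C with C on the carbonyl side → ester.
  CH2COOCH2: –C(=O)–O–C with C on the carbonyl side → ester.
  C6H4: para-disubstituted benzene ring → arene.
  CH(CH2OCH3): pendant –CH2OCH3: C–O–C linkage → ether.
  CH(OCOCH3): pendant –OC(=O)CH3: an acyloxy group → ester.
In each of CH2COOCH2 and CH(OCOCH3), the C=O is bonded to an –O–C group, which defines an ester, not a ketone. In OHC, the carbonyl carbon carries an H, so it is an aldehyde, not a ketone.
The groups actually present are: aldehyde, arene, ester, ether.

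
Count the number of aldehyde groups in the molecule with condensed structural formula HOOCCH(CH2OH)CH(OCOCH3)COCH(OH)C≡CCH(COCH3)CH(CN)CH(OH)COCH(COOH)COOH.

–COOH: carbonyl C bonded to –OH and C → carboxylic acid (the –OH is not a separate alcohol).
pendant –CH2OH on an sp³ backbone C → alcohol.
pendant –OC(=O)CH3: an acyloxy group → ester.
–C(=O)– with carbon on both sides → ketone.
–OH on an sp³ carbon → alcohol (secondary).
C≡C triple bond → alkyne.
pendant –COCH3: carbonyl C bonded to two carbons → ketone.
pendant –C≡N: nitrile.
–OH on an sp³ carbon → alcohol (secondary).
–C(=O)– with carbon on both sides → ketone.
pendant –COOH: carbonyl C bonded to C and –OH → carboxylic acid.
–COOH: carbonyl C bonded to –OH and C → carboxylic acid (the –OH is not a separate alcohol).
No segment is a aldehyde: HOOC is carboxylic acid, not aldehyde; CH(OCOCH3) is ester, not aldehyde; CO is ketone, not aldehyde. → 0.

0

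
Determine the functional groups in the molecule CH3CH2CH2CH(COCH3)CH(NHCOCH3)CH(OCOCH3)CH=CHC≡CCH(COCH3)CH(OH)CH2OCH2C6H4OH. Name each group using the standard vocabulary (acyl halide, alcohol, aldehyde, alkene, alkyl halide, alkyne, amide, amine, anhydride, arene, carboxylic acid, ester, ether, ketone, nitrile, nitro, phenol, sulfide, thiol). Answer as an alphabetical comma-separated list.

alcohol, alkene, alkyne, amide, arene, ester, ether, ketone, phenol

Working along the chain:
  CH(COCH3): pendant –COCH3: carbonyl C bonded to two carbons → ketone.
  CH(NHCOCH3): pendant –NHC(=O)CH3: N bonded to a carbonyl → amide (not amine).
  CH(OCOCH3): pendant –OC(=O)CH3: an acyloxy group → ester.
  CH=CH: C=C double bond → alkene.
  C≡C: C≡C triple bond → alkyne.
  CH(COCH3): pendant –COCH3: carbonyl C bonded to two carbons → ketone.
  CH(OH): –OH on an sp³ carbon → alcohol (secondary).
  CH2OCH2: C–O–C with sp³ carbons on both sides and no adjacent C=O → ether.
  C6H4OH: –OH attached directly to an aromatic ring → phenol (not alcohol); the ring itself is an arene.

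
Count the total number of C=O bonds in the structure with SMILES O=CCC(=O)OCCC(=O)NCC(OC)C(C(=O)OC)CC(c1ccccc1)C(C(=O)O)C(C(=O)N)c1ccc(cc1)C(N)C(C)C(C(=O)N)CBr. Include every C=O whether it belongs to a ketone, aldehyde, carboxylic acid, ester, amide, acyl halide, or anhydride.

7

OHC: aldehyde, 1 C=O (running total 1).
CH2COOCH2: ester, 1 C=O (running total 2).
CH2CONHCH2: amide, 1 C=O (running total 3).
CH(COOCH3): ester, 1 C=O (running total 4).
CH(COOH): carboxylic acid, 1 C=O (running total 5).
CH(CONH2): amide, 1 C=O (running total 6).
CH(CONH2): amide, 1 C=O (running total 7).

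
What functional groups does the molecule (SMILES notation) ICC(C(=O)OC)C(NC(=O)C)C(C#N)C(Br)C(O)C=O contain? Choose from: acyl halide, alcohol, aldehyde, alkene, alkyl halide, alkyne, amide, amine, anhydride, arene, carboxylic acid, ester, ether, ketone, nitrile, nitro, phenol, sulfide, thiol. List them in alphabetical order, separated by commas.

halogen on an sp³ carbon → alkyl halide.
pendant –COOCH3: carbonyl C bonded to C and –OCH3 → ester.
pendant –NHC(=O)CH3: N bonded to a carbonyl → amide (not amine).
pendant –C≡N: nitrile.
halogen on an sp³ carbon → alkyl halide.
–OH on an sp³ carbon → alcohol (secondary).
terminal –CHO: carbonyl C bonded to H and C → aldehyde.

alcohol, aldehyde, alkyl halide, amide, ester, nitrile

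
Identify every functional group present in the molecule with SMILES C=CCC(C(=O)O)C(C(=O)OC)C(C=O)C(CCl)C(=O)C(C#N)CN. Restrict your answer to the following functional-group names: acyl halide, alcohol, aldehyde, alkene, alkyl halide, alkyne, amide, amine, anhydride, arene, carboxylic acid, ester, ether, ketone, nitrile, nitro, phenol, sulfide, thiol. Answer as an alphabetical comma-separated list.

C=C double bond → alkene.
pendant –COOH: carbonyl C bonded to C and –OH → carboxylic acid.
pendant –COOCH3: carbonyl C bonded to C and –OCH3 → ester.
pendant –CHO: carbonyl C bonded to C and H → aldehyde.
pendant –CH2X: halogen on sp³ carbon → alkyl halide.
–C(=O)– with carbon on both sides → ketone.
pendant –C≡N: nitrile.
–NH2 on an sp³ carbon with no adjacent C=O → amine.

aldehyde, alkene, alkyl halide, amine, carboxylic acid, ester, ketone, nitrile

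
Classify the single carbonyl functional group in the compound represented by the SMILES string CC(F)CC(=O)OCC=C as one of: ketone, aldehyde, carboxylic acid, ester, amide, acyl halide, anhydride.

ester

The carbonyl is in the CH2COOCH2 segment: –C(=O)–O–C with C on the carbonyl side → ester.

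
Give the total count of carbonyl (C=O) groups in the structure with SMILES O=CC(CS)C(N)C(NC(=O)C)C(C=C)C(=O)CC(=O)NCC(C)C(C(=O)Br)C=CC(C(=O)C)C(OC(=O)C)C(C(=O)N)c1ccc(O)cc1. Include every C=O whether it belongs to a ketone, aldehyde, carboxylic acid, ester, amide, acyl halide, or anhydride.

8

OHC: aldehyde, 1 C=O (running total 1).
CH(NHCOCH3): amide, 1 C=O (running total 2).
CO: ketone, 1 C=O (running total 3).
CH2CONHCH2: amide, 1 C=O (running total 4).
CH(COBr): acyl halide, 1 C=O (running total 5).
CH(COCH3): ketone, 1 C=O (running total 6).
CH(OCOCH3): ester, 1 C=O (running total 7).
CH(CONH2): amide, 1 C=O (running total 8).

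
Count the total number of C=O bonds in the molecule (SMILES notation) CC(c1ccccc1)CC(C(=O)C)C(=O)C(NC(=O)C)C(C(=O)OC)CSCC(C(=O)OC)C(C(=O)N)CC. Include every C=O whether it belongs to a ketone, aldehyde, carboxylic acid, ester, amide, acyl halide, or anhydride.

CH(COCH3): ketone, 1 C=O (running total 1).
CO: ketone, 1 C=O (running total 2).
CH(NHCOCH3): amide, 1 C=O (running total 3).
CH(COOCH3): ester, 1 C=O (running total 4).
CH(COOCH3): ester, 1 C=O (running total 5).
CH(CONH2): amide, 1 C=O (running total 6).

6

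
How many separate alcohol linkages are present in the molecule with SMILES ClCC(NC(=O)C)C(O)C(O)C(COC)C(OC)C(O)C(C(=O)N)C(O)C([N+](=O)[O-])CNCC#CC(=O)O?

Reading the structure from left to right:
  ClCH2: halogen on an sp³ carbon → alkyl halide.
  CH(NHCOCH3): pendant –NHC(=O)CH3: N bonded to a carbonyl → amide (not amine).
  CH(OH): –OH on an sp³ carbon → alcohol (secondary).
  CH(OH): –OH on an sp³ carbon → alcohol (secondary).
  CH(CH2OCH3): pendant –CH2OCH3: C–O–C linkage → ether.
  CH(OCH3): pendant –OCH3: C–O–C with sp³ C, no adjacent C=O → ether.
  CH(OH): –OH on an sp³ carbon → alcohol (secondary).
  CH(CONH2): pendant –CONH2: carbonyl C bonded to C and N → amide.
  CH(OH): –OH on an sp³ carbon → alcohol (secondary).
  CH(NO2): –NO2 on an sp³ carbon → nitro (the N=O is not a carbonyl).
  CH2NHCH2: C–N–C with sp³ carbons and no adjacent C=O → amine (secondary).
  C≡C: C≡C triple bond → alkyne.
  COOH: –COOH: carbonyl C bonded to –OH and C → carboxylic acid (the –OH is not a separate alcohol).
Alcohol appears at: CH(OH), CH(OH), CH(OH), CH(OH) → 4.

4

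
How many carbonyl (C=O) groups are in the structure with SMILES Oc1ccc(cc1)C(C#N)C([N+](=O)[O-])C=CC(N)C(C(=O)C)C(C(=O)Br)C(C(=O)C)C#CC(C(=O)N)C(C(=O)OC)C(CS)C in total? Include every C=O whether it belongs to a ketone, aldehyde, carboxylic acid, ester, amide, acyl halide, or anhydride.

CH(COCH3): ketone, 1 C=O (running total 1).
CH(COBr): acyl halide, 1 C=O (running total 2).
CH(COCH3): ketone, 1 C=O (running total 3).
CH(CONH2): amide, 1 C=O (running total 4).
CH(COOCH3): ester, 1 C=O (running total 5).

5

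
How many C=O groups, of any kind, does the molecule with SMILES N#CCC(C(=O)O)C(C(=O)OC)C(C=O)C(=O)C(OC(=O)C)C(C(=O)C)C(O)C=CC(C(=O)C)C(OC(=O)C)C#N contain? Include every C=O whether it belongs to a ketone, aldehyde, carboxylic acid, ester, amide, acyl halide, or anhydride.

CH(COOH): carboxylic acid, 1 C=O (running total 1).
CH(COOCH3): ester, 1 C=O (running total 2).
CH(CHO): aldehyde, 1 C=O (running total 3).
CO: ketone, 1 C=O (running total 4).
CH(OCOCH3): ester, 1 C=O (running total 5).
CH(COCH3): ketone, 1 C=O (running total 6).
CH(COCH3): ketone, 1 C=O (running total 7).
CH(OCOCH3): ester, 1 C=O (running total 8).

8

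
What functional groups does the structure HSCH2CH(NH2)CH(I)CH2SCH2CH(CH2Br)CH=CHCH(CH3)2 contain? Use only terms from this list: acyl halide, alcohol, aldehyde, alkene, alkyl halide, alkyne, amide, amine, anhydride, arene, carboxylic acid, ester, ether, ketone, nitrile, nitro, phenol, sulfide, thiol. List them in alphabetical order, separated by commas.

–SH on an sp³ carbon → thiol.
–NH2 on an sp³ carbon with no adjacent C=O → amine.
halogen on an sp³ carbon → alkyl halide.
C–S–C linkage → sulfide (thioether).
pendant –CH2X: halogen on sp³ carbon → alkyl halide.
C=C double bond → alkene.

alkene, alkyl halide, amine, sulfide, thiol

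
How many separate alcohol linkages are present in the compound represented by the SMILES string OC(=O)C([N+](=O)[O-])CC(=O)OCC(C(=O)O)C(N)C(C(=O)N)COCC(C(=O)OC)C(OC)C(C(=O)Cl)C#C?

Taking each segment in turn:
  HOOC: –COOH: carbonyl C bonded to –OH and C → carboxylic acid (the –OH is not a separate alcohol).
  CH(NO2): –NO2 on an sp³ carbon → nitro (the N=O is not a carbonyl).
  CH2COOCH2: –C(=O)–O–C with C on the carbonyl side → ester.
  CH(COOH): pendant –COOH: carbonyl C bonded to C and –OH → carboxylic acid.
  CH(NH2): –NH2 on an sp³ carbon with no adjacent C=O → amine.
  CH(CONH2): pendant –CONH2: carbonyl C bonded to C and N → amide.
  CH2OCH2: C–O–C with sp³ carbons on both sides and no adjacent C=O → ether.
  CH(COOCH3): pendant –COOCH3: carbonyl C bonded to C and –OCH3 → ester.
  CH(OCH3): pendant –OCH3: C–O–C with sp³ C, no adjacent C=O → ether.
  CH(COCl): pendant –C(=O)X: carbonyl C bonded to C and halogen → acyl halide.
  C≡CH: C≡C triple bond → alkyne.
No segment is a alcohol: HOOC is carboxylic acid, not alcohol; CH(COOH) is carboxylic acid, not alcohol; CH2OCH2 is ether, not alcohol. → 0.

0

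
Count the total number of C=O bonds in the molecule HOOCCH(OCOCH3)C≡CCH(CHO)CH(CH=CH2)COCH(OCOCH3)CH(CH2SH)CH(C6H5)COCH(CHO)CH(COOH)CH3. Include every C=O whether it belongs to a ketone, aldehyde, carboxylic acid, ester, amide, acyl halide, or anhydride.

8

HOOC: carboxylic acid, 1 C=O (running total 1).
CH(OCOCH3): ester, 1 C=O (running total 2).
CH(CHO): aldehyde, 1 C=O (running total 3).
CO: ketone, 1 C=O (running total 4).
CH(OCOCH3): ester, 1 C=O (running total 5).
CO: ketone, 1 C=O (running total 6).
CH(CHO): aldehyde, 1 C=O (running total 7).
CH(COOH): carboxylic acid, 1 C=O (running total 8).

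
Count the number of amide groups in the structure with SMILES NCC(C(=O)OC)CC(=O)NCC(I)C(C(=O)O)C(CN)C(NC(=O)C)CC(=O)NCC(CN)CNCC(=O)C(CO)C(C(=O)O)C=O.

–NH2 on an sp³ carbon with no adjacent C=O → amine.
pendant –COOCH3: carbonyl C bonded to C and –OCH3 → ester.
–C(=O)–N– linkage → amide (the N is not an amine).
halogen on an sp³ carbon → alkyl halide.
pendant –COOH: carbonyl C bonded to C and –OH → carboxylic acid.
pendant –CH2NH2: N on sp³ C, no adjacent C=O → amine.
pendant –NHC(=O)CH3: N bonded to a carbonyl → amide (not amine).
–C(=O)–N– linkage → amide (the N is not an amine).
pendant –CH2NH2: N on sp³ C, no adjacent C=O → amine.
C–N–C with sp³ carbons and no adjacent C=O → amine (secondary).
–C(=O)– with carbon on both sides → ketone.
pendant –CH2OH on an sp³ backbone C → alcohol.
pendant –COOH: carbonyl C bonded to C and –OH → carboxylic acid.
terminal –CHO: carbonyl C bonded to H and C → aldehyde.
Amide appears at: CH2CONHCH2, CH(NHCOCH3), CH2CONHCH2 → 3.

3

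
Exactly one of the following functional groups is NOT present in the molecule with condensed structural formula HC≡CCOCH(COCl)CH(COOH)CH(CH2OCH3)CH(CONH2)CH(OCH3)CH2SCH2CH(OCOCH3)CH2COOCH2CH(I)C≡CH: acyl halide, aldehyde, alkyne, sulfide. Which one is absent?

aldehyde

alkyne: present (HC≡C — C≡C triple bond → alkyne).
acyl halide: present (CH(COCl) — pendant –C(=O)X: carbonyl C bonded to C and halogen → acyl halide).
sulfide: present (CH2SCH2 — C–S–C linkage → sulfide (thioether)).
aldehyde: absent. In CO, the carbonyl carbon is bonded to two carbons, so it is a ketone, not an aldehyde. In CH(COOH), the carbonyl carbon bears –OH, not –H, so it is a carboxylic acid.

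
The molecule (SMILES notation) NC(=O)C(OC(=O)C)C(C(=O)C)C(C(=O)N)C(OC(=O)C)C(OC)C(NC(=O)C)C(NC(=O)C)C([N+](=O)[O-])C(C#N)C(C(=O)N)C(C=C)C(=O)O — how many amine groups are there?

0

–C(=O)NH2: carbonyl C bonded to C and to N → amide (the N is not a separate amine).
pendant –OC(=O)CH3: an acyloxy group → ester.
pendant –COCH3: carbonyl C bonded to two carbons → ketone.
pendant –CONH2: carbonyl C bonded to C and N → amide.
pendant –OC(=O)CH3: an acyloxy group → ester.
pendant –OCH3: C–O–C with sp³ C, no adjacent C=O → ether.
pendant –NHC(=O)CH3: N bonded to a carbonyl → amide (not amine).
pendant –NHC(=O)CH3: N bonded to a carbonyl → amide (not amine).
–NO2 on an sp³ carbon → nitro (the N=O is not a carbonyl).
pendant –C≡N: nitrile.
pendant –CONH2: carbonyl C bonded to C and N → amide.
pendant –CH=CH2: C=C double bond → alkene.
–COOH: carbonyl C bonded to –OH and C → carboxylic acid (the –OH is not a separate alcohol).
No segment is a amine: H2NCO is amide, not amine; CH(CONH2) is amide, not amine; CH(NHCOCH3) is amide, not amine. → 0.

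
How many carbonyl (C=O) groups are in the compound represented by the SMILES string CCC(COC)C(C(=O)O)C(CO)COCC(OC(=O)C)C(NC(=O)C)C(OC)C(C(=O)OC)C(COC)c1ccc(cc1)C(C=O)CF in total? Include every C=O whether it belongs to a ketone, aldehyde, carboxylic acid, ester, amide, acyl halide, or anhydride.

5

CH(COOH): carboxylic acid, 1 C=O (running total 1).
CH(OCOCH3): ester, 1 C=O (running total 2).
CH(NHCOCH3): amide, 1 C=O (running total 3).
CH(COOCH3): ester, 1 C=O (running total 4).
CH(CHO): aldehyde, 1 C=O (running total 5).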